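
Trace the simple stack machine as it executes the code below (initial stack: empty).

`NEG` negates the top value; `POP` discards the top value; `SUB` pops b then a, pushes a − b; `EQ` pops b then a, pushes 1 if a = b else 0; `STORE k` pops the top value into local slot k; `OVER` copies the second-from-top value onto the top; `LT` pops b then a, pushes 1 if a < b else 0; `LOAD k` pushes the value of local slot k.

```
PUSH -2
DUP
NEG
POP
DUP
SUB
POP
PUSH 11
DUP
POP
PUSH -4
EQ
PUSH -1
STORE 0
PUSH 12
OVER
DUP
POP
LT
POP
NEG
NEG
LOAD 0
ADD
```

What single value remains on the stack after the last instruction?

-1

PUSH -2 : [-2]
DUP     : [-2, -2]
NEG     : [-2, 2]
POP     : [-2]
DUP     : [-2, -2]
SUB     : [0]
POP     : []
PUSH 11 : [11]
DUP     : [11, 11]
POP     : [11]
PUSH -4 : [11, -4]
EQ      : [0]
PUSH -1 : [0, -1]
STORE 0 : [0]
PUSH 12 : [0, 12]
OVER    : [0, 12, 0]
DUP     : [0, 12, 0, 0]
POP     : [0, 12, 0]
LT      : [0, 0]
POP     : [0]
NEG     : [0]
NEG     : [0]
LOAD 0  : [0, -1]
ADD     : [-1]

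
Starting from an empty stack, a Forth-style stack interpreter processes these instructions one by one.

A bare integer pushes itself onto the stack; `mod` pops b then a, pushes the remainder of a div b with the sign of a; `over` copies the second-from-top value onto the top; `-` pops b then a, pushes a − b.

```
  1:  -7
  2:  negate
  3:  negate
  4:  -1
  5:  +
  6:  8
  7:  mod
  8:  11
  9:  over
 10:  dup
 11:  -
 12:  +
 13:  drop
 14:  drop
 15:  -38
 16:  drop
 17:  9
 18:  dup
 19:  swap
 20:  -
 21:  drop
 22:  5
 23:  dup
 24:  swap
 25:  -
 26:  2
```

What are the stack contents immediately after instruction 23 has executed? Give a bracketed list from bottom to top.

[5, 5]

-7     → [-7]
negate → [7]
negate → [-7]
-1     → [-7, -1]
+      → [-8]
8      → [-8, 8]
mod    → [0]
11     → [0, 11]
over   → [0, 11, 0]
dup    → [0, 11, 0, 0]
-      → [0, 11, 0]
+      → [0, 11]
drop   → [0]
drop   → []
-38    → [-38]
drop   → []
9      → [9]
dup    → [9, 9]
swap   → [9, 9]
-      → [0]
drop   → []
5      → [5]
dup    → [5, 5]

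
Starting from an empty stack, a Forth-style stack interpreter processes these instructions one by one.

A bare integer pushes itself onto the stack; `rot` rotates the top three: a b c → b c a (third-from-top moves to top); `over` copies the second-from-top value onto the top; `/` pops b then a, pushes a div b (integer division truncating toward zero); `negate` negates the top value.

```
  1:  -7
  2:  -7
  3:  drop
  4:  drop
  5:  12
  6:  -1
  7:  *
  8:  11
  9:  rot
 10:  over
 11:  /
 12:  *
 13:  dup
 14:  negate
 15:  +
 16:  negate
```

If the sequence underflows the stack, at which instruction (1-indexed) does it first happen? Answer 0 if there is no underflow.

-7    [-7]
-7    [-7, -7]
drop  [-7]
drop  []
12    [12]
-1    [12, -1]
*     [-12]
11    [-12, 11]
rot  — needs 3 operands, stack has 2 → underflow

9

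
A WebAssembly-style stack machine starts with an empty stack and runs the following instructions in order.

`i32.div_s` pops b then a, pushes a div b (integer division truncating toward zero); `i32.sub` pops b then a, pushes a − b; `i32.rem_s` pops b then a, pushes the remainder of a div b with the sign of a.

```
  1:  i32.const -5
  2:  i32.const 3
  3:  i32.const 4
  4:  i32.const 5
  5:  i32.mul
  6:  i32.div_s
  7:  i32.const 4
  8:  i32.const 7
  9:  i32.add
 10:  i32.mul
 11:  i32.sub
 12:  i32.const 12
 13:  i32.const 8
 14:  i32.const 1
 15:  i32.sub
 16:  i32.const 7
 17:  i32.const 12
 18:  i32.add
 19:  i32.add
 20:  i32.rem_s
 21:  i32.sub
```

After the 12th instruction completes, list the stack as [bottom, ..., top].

i32.const -5 -> [-5]
i32.const 3  -> [-5, 3]
i32.const 4  -> [-5, 3, 4]
i32.const 5  -> [-5, 3, 4, 5]
i32.mul      -> [-5, 3, 20]
i32.div_s    -> [-5, 0]
i32.const 4  -> [-5, 0, 4]
i32.const 7  -> [-5, 0, 4, 7]
i32.add      -> [-5, 0, 11]
i32.mul      -> [-5, 0]
i32.sub      -> [-5]
i32.const 12 -> [-5, 12]

[-5, 12]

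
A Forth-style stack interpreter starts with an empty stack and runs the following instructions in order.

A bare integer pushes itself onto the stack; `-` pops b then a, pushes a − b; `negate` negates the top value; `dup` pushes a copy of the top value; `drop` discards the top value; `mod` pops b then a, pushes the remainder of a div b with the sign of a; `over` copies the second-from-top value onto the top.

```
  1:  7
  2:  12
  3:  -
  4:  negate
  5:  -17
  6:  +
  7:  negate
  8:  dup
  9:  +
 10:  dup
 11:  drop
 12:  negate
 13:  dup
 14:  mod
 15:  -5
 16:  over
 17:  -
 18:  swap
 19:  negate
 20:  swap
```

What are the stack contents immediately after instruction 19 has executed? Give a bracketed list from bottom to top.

[-5, 0]

7       [7]
12      [7, 12]
-       [-5]
negate  [5]
-17     [5, -17]
+       [-12]
negate  [12]
dup     [12, 12]
+       [24]
dup     [24, 24]
drop    [24]
negate  [-24]
dup     [-24, -24]
mod     [0]
-5      [0, -5]
over    [0, -5, 0]
-       [0, -5]
swap    [-5, 0]
negate  [-5, 0]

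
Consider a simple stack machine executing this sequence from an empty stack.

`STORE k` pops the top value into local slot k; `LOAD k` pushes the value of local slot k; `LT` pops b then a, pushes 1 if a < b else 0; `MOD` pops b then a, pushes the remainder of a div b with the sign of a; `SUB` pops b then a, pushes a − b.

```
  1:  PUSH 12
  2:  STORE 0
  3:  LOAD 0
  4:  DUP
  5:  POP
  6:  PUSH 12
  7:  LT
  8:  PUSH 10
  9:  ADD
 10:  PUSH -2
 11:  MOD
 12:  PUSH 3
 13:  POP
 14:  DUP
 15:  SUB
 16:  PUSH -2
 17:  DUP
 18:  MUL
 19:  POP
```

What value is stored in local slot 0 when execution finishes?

12

PUSH 12 -> [12]
STORE 0 -> []
LOAD 0  -> [12]
DUP     -> [12, 12]
POP     -> [12]
PUSH 12 -> [12, 12]
LT      -> [0]
PUSH 10 -> [0, 10]
ADD     -> [10]
PUSH -2 -> [10, -2]
MOD     -> [0]
PUSH 3  -> [0, 3]
POP     -> [0]
DUP     -> [0, 0]
SUB     -> [0]
PUSH -2 -> [0, -2]
DUP     -> [0, -2, -2]
MUL     -> [0, 4]
POP     -> [0]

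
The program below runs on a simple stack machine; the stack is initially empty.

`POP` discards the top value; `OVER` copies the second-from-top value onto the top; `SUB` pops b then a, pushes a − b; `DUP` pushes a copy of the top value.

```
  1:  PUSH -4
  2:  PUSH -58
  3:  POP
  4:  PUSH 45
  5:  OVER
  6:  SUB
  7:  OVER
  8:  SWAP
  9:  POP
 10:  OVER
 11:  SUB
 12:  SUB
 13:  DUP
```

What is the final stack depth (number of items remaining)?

PUSH -4   [-4]
PUSH -58  [-4, -58]
POP       [-4]
PUSH 45   [-4, 45]
OVER      [-4, 45, -4]
SUB       [-4, 49]
OVER      [-4, 49, -4]
SWAP      [-4, -4, 49]
POP       [-4, -4]
OVER      [-4, -4, -4]
SUB       [-4, 0]
SUB       [-4]
DUP       [-4, -4]

2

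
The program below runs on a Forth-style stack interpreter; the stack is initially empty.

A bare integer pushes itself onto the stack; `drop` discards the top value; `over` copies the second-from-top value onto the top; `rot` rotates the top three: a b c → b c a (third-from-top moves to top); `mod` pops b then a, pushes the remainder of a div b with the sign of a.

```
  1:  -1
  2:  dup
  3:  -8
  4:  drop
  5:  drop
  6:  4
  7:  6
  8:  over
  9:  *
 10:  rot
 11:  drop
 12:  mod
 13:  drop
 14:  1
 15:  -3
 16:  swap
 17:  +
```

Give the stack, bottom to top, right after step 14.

-1    -1
dup   -1 -1
-8    -1 -1 -8
drop  -1 -1
drop  -1
4     -1 4
6     -1 4 6
over  -1 4 6 4
*     -1 4 24
rot   4 24 -1
drop  4 24
mod   4
drop  (empty)
1     1

[1]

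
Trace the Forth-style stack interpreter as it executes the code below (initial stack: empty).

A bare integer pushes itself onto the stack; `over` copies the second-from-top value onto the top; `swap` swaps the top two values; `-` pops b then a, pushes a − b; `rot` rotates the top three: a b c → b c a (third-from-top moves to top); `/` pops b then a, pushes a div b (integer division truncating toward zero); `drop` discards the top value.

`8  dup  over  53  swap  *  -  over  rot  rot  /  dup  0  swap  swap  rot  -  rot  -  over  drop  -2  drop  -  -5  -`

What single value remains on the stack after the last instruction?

13

8     [8]
dup   [8, 8]
over  [8, 8, 8]
53    [8, 8, 8, 53]
swap  [8, 8, 53, 8]
*     [8, 8, 424]
-     [8, -416]
over  [8, -416, 8]
rot   [-416, 8, 8]
rot   [8, 8, -416]
/     [8, 0]
dup   [8, 0, 0]
0     [8, 0, 0, 0]
swap  [8, 0, 0, 0]
swap  [8, 0, 0, 0]
rot   [8, 0, 0, 0]
-     [8, 0, 0]
rot   [0, 0, 8]
-     [0, -8]
over  [0, -8, 0]
drop  [0, -8]
-2    [0, -8, -2]
drop  [0, -8]
-     [8]
-5    [8, -5]
-     [13]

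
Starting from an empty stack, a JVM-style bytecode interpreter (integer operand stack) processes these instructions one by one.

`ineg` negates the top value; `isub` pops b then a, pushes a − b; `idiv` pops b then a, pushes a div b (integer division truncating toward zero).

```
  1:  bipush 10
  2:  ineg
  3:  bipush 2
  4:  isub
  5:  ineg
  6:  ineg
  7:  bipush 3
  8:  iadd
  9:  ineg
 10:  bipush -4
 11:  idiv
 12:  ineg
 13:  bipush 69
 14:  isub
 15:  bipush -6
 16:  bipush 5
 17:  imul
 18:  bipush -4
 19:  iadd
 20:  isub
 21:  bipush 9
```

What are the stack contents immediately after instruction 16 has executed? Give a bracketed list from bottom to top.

bipush 10 : [10]
ineg      : [-10]
bipush 2  : [-10, 2]
isub      : [-12]
ineg      : [12]
ineg      : [-12]
bipush 3  : [-12, 3]
iadd      : [-9]
ineg      : [9]
bipush -4 : [9, -4]
idiv      : [-2]
ineg      : [2]
bipush 69 : [2, 69]
isub      : [-67]
bipush -6 : [-67, -6]
bipush 5  : [-67, -6, 5]

[-67, -6, 5]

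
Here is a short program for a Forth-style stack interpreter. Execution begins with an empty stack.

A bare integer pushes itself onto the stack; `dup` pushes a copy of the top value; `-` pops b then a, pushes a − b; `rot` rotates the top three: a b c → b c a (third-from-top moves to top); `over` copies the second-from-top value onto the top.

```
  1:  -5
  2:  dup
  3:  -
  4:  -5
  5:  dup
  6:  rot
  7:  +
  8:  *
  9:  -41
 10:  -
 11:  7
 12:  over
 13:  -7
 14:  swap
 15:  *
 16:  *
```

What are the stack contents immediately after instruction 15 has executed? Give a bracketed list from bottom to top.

-5   : [-5]
dup  : [-5, -5]
-    : [0]
-5   : [0, -5]
dup  : [0, -5, -5]
rot  : [-5, -5, 0]
+    : [-5, -5]
*    : [25]
-41  : [25, -41]
-    : [66]
7    : [66, 7]
over : [66, 7, 66]
-7   : [66, 7, 66, -7]
swap : [66, 7, -7, 66]
*    : [66, 7, -462]

[66, 7, -462]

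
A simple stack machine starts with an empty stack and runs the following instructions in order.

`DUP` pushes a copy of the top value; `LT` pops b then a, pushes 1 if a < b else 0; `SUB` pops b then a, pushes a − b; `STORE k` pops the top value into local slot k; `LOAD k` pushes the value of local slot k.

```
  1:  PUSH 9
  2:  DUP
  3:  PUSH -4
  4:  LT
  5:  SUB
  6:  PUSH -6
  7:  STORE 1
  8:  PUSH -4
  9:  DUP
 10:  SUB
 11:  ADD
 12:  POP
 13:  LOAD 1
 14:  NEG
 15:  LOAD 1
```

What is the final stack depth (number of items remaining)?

2

PUSH 9  -> [9]
DUP     -> [9, 9]
PUSH -4 -> [9, 9, -4]
LT      -> [9, 0]
SUB     -> [9]
PUSH -6 -> [9, -6]
STORE 1 -> [9]
PUSH -4 -> [9, -4]
DUP     -> [9, -4, -4]
SUB     -> [9, 0]
ADD     -> [9]
POP     -> []
LOAD 1  -> [-6]
NEG     -> [6]
LOAD 1  -> [6, -6]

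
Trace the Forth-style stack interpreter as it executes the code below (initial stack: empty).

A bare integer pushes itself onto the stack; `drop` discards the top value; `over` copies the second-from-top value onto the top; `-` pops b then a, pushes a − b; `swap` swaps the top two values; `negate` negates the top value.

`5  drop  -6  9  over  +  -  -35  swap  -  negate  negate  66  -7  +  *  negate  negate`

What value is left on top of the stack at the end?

5      -> [5]
drop   -> []
-6     -> [-6]
9      -> [-6, 9]
over   -> [-6, 9, -6]
+      -> [-6, 3]
-      -> [-9]
-35    -> [-9, -35]
swap   -> [-35, -9]
-      -> [-26]
negate -> [26]
negate -> [-26]
66     -> [-26, 66]
-7     -> [-26, 66, -7]
+      -> [-26, 59]
*      -> [-1534]
negate -> [1534]
negate -> [-1534]

-1534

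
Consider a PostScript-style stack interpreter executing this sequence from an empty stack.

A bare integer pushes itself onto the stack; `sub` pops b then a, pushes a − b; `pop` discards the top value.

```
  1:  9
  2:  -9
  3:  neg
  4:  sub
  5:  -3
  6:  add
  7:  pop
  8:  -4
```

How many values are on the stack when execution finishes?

9   : 9
-9  : 9 -9
neg : 9 9
sub : 0
-3  : 0 -3
add : -3
pop : (empty)
-4  : -4

1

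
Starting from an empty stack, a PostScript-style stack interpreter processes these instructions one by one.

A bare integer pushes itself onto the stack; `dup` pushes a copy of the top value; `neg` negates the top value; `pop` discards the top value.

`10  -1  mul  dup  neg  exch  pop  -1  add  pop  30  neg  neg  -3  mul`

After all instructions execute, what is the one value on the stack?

-90

10   : 10
-1   : 10 -1
mul  : -10
dup  : -10 -10
neg  : -10 10
exch : 10 -10
pop  : 10
-1   : 10 -1
add  : 9
pop  : (empty)
30   : 30
neg  : -30
neg  : 30
-3   : 30 -3
mul  : -90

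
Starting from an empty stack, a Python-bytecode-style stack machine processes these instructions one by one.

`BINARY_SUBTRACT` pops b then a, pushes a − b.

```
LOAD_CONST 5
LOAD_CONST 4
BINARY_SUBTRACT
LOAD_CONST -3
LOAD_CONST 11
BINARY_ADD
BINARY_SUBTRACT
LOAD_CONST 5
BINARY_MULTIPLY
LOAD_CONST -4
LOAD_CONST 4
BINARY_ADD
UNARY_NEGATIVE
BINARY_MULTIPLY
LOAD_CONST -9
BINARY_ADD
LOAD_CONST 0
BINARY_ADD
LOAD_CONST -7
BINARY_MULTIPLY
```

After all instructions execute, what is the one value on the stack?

63

LOAD_CONST 5    → 5
LOAD_CONST 4    → 5 4
BINARY_SUBTRACT → 1
LOAD_CONST -3   → 1 -3
LOAD_CONST 11   → 1 -3 11
BINARY_ADD      → 1 8
BINARY_SUBTRACT → -7
LOAD_CONST 5    → -7 5
BINARY_MULTIPLY → -35
LOAD_CONST -4   → -35 -4
LOAD_CONST 4    → -35 -4 4
BINARY_ADD      → -35 0
UNARY_NEGATIVE  → -35 0
BINARY_MULTIPLY → 0
LOAD_CONST -9   → 0 -9
BINARY_ADD      → -9
LOAD_CONST 0    → -9 0
BINARY_ADD      → -9
LOAD_CONST -7   → -9 -7
BINARY_MULTIPLY → 63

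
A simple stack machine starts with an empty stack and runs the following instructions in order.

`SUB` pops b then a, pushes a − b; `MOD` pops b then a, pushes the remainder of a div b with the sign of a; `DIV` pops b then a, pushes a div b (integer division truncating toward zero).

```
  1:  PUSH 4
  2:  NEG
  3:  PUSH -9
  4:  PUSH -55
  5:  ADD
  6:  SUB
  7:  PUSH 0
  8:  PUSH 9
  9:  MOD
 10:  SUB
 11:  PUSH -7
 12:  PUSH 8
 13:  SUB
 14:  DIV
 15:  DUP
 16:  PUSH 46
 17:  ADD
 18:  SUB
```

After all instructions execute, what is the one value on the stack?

-46

PUSH 4    [4]
NEG       [-4]
PUSH -9   [-4, -9]
PUSH -55  [-4, -9, -55]
ADD       [-4, -64]
SUB       [60]
PUSH 0    [60, 0]
PUSH 9    [60, 0, 9]
MOD       [60, 0]
SUB       [60]
PUSH -7   [60, -7]
PUSH 8    [60, -7, 8]
SUB       [60, -15]
DIV       [-4]
DUP       [-4, -4]
PUSH 46   [-4, -4, 46]
ADD       [-4, 42]
SUB       [-46]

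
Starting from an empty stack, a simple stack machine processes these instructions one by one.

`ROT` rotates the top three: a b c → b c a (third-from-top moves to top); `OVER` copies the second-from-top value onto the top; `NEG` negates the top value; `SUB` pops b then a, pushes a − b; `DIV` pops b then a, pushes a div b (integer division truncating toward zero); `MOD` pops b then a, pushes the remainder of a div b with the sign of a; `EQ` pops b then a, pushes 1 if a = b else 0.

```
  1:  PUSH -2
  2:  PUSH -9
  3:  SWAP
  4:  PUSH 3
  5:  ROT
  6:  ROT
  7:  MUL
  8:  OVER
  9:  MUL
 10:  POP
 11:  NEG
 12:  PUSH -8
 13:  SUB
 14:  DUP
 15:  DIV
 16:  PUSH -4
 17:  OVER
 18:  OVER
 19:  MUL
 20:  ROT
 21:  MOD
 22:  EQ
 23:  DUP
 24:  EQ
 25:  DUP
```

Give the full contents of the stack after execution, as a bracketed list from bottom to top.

[1, 1]

PUSH -2 → [-2]
PUSH -9 → [-2, -9]
SWAP    → [-9, -2]
PUSH 3  → [-9, -2, 3]
ROT     → [-2, 3, -9]
ROT     → [3, -9, -2]
MUL     → [3, 18]
OVER    → [3, 18, 3]
MUL     → [3, 54]
POP     → [3]
NEG     → [-3]
PUSH -8 → [-3, -8]
SUB     → [5]
DUP     → [5, 5]
DIV     → [1]
PUSH -4 → [1, -4]
OVER    → [1, -4, 1]
OVER    → [1, -4, 1, -4]
MUL     → [1, -4, -4]
ROT     → [-4, -4, 1]
MOD     → [-4, 0]
EQ      → [0]
DUP     → [0, 0]
EQ      → [1]
DUP     → [1, 1]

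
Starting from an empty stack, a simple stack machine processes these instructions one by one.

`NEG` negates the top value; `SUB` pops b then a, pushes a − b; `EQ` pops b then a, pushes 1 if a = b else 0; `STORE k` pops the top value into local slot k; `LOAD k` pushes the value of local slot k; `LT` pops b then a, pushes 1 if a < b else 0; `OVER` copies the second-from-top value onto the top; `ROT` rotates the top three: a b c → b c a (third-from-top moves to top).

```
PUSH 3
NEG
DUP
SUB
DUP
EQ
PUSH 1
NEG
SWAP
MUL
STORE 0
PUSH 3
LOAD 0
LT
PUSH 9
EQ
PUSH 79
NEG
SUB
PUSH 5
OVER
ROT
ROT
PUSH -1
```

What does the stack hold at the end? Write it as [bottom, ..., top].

[79, 79, 5, -1]

PUSH 3  -> [3]
NEG     -> [-3]
DUP     -> [-3, -3]
SUB     -> [0]
DUP     -> [0, 0]
EQ      -> [1]
PUSH 1  -> [1, 1]
NEG     -> [1, -1]
SWAP    -> [-1, 1]
MUL     -> [-1]
STORE 0 -> []
PUSH 3  -> [3]
LOAD 0  -> [3, -1]
LT      -> [0]
PUSH 9  -> [0, 9]
EQ      -> [0]
PUSH 79 -> [0, 79]
NEG     -> [0, -79]
SUB     -> [79]
PUSH 5  -> [79, 5]
OVER    -> [79, 5, 79]
ROT     -> [5, 79, 79]
ROT     -> [79, 79, 5]
PUSH -1 -> [79, 79, 5, -1]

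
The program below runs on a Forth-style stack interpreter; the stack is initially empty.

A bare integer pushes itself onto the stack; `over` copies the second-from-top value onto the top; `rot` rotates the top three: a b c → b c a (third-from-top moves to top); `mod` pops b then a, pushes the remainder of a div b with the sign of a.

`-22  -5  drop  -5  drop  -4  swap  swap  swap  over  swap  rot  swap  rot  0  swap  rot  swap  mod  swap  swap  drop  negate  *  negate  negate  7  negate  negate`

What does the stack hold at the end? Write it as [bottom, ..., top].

-22    -> -22
-5     -> -22 -5
drop   -> -22
-5     -> -22 -5
drop   -> -22
-4     -> -22 -4
swap   -> -4 -22
swap   -> -22 -4
swap   -> -4 -22
over   -> -4 -22 -4
swap   -> -4 -4 -22
rot    -> -4 -22 -4
swap   -> -4 -4 -22
rot    -> -4 -22 -4
0      -> -4 -22 -4 0
swap   -> -4 -22 0 -4
rot    -> -4 0 -4 -22
swap   -> -4 0 -22 -4
mod    -> -4 0 -2
swap   -> -4 -2 0
swap   -> -4 0 -2
drop   -> -4 0
negate -> -4 0
*      -> 0
negate -> 0
negate -> 0
7      -> 0 7
negate -> 0 -7
negate -> 0 7

[0, 7]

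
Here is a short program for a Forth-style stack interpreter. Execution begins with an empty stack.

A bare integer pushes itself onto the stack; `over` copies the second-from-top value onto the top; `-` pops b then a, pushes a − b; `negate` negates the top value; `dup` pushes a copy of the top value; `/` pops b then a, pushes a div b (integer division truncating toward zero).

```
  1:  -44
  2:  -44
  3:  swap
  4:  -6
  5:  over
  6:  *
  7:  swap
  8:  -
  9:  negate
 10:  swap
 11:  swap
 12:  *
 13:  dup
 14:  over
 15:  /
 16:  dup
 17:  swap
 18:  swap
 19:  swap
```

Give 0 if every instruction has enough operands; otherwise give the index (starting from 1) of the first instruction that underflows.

0

-44    → -44
-44    → -44 -44
swap   → -44 -44
-6     → -44 -44 -6
over   → -44 -44 -6 -44
*      → -44 -44 264
swap   → -44 264 -44
-      → -44 308
negate → -44 -308
swap   → -308 -44
swap   → -44 -308
*      → 13552
dup    → 13552 13552
over   → 13552 13552 13552
/      → 13552 1
dup    → 13552 1 1
swap   → 13552 1 1
swap   → 13552 1 1
swap   → 13552 1 1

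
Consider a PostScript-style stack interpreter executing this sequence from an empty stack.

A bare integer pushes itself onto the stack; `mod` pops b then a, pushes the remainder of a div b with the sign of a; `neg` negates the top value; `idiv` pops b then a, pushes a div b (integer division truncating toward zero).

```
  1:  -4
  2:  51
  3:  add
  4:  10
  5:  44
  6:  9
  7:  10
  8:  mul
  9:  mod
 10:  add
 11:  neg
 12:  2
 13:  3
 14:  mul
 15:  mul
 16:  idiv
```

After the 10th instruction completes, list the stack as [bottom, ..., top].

-4   [-4]
51   [-4, 51]
add  [47]
10   [47, 10]
44   [47, 10, 44]
9    [47, 10, 44, 9]
10   [47, 10, 44, 9, 10]
mul  [47, 10, 44, 90]
mod  [47, 10, 44]
add  [47, 54]

[47, 54]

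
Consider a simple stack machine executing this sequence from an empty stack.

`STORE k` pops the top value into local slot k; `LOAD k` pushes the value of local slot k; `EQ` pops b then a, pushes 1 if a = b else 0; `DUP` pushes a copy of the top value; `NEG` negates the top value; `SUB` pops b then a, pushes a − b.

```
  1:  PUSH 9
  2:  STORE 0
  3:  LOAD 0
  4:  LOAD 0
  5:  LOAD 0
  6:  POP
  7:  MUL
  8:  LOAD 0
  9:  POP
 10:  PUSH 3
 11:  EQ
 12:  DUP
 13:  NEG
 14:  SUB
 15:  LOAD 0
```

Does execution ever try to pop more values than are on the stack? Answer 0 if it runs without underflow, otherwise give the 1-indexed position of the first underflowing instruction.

PUSH 9   9
STORE 0  (empty)
LOAD 0   9
LOAD 0   9 9
LOAD 0   9 9 9
POP      9 9
MUL      81
LOAD 0   81 9
POP      81
PUSH 3   81 3
EQ       0
DUP      0 0
NEG      0 0
SUB      0
LOAD 0   0 9

0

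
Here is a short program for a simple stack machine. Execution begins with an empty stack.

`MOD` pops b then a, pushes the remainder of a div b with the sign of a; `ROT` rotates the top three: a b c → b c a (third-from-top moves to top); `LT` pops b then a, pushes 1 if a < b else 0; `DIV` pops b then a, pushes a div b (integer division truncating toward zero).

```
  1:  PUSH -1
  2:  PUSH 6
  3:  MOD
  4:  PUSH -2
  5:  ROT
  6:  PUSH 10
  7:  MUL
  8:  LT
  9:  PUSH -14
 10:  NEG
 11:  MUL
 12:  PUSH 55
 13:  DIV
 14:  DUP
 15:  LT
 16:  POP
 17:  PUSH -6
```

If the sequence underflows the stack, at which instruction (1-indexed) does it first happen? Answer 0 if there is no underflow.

5

PUSH -1 -> -1
PUSH 6  -> -1 6
MOD     -> -1
PUSH -2 -> -1 -2
ROT  — needs 3 operands, stack has 2 → underflow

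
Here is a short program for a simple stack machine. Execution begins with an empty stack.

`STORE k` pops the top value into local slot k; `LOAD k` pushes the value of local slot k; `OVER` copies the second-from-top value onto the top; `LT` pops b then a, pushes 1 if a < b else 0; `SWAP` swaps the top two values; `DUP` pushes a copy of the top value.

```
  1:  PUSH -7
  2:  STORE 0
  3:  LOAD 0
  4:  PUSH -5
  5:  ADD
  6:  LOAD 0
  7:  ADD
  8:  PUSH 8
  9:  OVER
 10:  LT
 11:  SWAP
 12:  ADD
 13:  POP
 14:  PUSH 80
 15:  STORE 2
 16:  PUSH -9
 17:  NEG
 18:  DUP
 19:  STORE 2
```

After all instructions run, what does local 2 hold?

PUSH -7 : [-7]
STORE 0 : []
LOAD 0  : [-7]
PUSH -5 : [-7, -5]
ADD     : [-12]
LOAD 0  : [-12, -7]
ADD     : [-19]
PUSH 8  : [-19, 8]
OVER    : [-19, 8, -19]
LT      : [-19, 0]
SWAP    : [0, -19]
ADD     : [-19]
POP     : []
PUSH 80 : [80]
STORE 2 : []
PUSH -9 : [-9]
NEG     : [9]
DUP     : [9, 9]
STORE 2 : [9]

9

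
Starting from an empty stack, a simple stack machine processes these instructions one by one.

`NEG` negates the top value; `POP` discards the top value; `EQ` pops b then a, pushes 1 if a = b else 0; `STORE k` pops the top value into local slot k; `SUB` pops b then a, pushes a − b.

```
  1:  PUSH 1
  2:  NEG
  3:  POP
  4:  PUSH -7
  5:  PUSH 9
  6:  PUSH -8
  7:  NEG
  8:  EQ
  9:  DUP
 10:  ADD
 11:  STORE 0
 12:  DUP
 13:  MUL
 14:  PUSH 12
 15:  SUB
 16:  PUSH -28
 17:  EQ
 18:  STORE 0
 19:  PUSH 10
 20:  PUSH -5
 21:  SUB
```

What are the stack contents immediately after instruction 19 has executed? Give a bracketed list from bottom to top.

PUSH 1   : [1]
NEG      : [-1]
POP      : []
PUSH -7  : [-7]
PUSH 9   : [-7, 9]
PUSH -8  : [-7, 9, -8]
NEG      : [-7, 9, 8]
EQ       : [-7, 0]
DUP      : [-7, 0, 0]
ADD      : [-7, 0]
STORE 0  : [-7]
DUP      : [-7, -7]
MUL      : [49]
PUSH 12  : [49, 12]
SUB      : [37]
PUSH -28 : [37, -28]
EQ       : [0]
STORE 0  : []
PUSH 10  : [10]

[10]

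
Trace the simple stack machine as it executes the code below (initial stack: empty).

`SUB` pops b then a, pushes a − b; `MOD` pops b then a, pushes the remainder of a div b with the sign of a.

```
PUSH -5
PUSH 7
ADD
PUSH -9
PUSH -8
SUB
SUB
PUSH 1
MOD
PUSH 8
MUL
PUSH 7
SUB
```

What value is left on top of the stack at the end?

-7

PUSH -5 -> -5
PUSH 7  -> -5 7
ADD     -> 2
PUSH -9 -> 2 -9
PUSH -8 -> 2 -9 -8
SUB     -> 2 -1
SUB     -> 3
PUSH 1  -> 3 1
MOD     -> 0
PUSH 8  -> 0 8
MUL     -> 0
PUSH 7  -> 0 7
SUB     -> -7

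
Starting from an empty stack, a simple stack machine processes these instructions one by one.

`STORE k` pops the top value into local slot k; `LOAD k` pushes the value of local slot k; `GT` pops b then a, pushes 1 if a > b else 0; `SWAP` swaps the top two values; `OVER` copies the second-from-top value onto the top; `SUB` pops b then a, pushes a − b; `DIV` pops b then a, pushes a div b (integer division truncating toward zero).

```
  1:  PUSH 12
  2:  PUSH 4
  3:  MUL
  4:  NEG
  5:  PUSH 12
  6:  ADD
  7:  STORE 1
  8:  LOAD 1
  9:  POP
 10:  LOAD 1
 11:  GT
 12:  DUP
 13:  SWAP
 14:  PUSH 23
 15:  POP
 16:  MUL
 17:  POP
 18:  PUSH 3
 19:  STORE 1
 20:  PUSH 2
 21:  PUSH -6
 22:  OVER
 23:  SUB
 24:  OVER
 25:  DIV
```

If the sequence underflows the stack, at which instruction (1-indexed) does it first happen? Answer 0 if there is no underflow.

PUSH 12 → 12
PUSH 4  → 12 4
MUL     → 48
NEG     → -48
PUSH 12 → -48 12
ADD     → -36
STORE 1 → (empty)
LOAD 1  → -36
POP     → (empty)
LOAD 1  → -36
GT  — needs 2 operands, stack has 1 → underflow

11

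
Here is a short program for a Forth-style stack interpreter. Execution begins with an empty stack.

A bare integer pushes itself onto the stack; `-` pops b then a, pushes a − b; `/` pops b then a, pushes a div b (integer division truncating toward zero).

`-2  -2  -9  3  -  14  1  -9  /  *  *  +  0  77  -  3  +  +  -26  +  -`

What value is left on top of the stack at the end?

100

-2  → [-2]
-2  → [-2, -2]
-9  → [-2, -2, -9]
3   → [-2, -2, -9, 3]
-   → [-2, -2, -12]
14  → [-2, -2, -12, 14]
1   → [-2, -2, -12, 14, 1]
-9  → [-2, -2, -12, 14, 1, -9]
/   → [-2, -2, -12, 14, 0]
*   → [-2, -2, -12, 0]
*   → [-2, -2, 0]
+   → [-2, -2]
0   → [-2, -2, 0]
77  → [-2, -2, 0, 77]
-   → [-2, -2, -77]
3   → [-2, -2, -77, 3]
+   → [-2, -2, -74]
+   → [-2, -76]
-26 → [-2, -76, -26]
+   → [-2, -102]
-   → [100]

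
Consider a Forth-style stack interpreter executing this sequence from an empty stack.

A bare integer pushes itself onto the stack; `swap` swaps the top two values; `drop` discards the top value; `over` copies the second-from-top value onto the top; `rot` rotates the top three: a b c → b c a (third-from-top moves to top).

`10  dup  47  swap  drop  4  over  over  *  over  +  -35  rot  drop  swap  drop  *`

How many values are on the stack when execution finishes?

2

10   -> 10
dup  -> 10 10
47   -> 10 10 47
swap -> 10 47 10
drop -> 10 47
4    -> 10 47 4
over -> 10 47 4 47
over -> 10 47 4 47 4
*    -> 10 47 4 188
over -> 10 47 4 188 4
+    -> 10 47 4 192
-35  -> 10 47 4 192 -35
rot  -> 10 47 192 -35 4
drop -> 10 47 192 -35
swap -> 10 47 -35 192
drop -> 10 47 -35
*    -> 10 -1645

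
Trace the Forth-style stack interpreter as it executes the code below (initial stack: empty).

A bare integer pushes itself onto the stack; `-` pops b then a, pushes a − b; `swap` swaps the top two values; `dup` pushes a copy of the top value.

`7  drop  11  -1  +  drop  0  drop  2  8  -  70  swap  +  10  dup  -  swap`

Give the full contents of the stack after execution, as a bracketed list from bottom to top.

7    -> 7
drop -> (empty)
11   -> 11
-1   -> 11 -1
+    -> 10
drop -> (empty)
0    -> 0
drop -> (empty)
2    -> 2
8    -> 2 8
-    -> -6
70   -> -6 70
swap -> 70 -6
+    -> 64
10   -> 64 10
dup  -> 64 10 10
-    -> 64 0
swap -> 0 64

[0, 64]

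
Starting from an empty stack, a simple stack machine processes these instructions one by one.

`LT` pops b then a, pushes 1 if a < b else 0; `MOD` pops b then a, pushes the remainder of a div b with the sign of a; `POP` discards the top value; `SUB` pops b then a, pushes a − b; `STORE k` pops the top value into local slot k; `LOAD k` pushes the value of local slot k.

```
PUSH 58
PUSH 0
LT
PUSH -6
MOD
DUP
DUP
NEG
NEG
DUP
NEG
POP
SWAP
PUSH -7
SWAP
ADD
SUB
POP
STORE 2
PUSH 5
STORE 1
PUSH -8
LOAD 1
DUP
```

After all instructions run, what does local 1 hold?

PUSH 58 : [58]
PUSH 0  : [58, 0]
LT      : [0]
PUSH -6 : [0, -6]
MOD     : [0]
DUP     : [0, 0]
DUP     : [0, 0, 0]
NEG     : [0, 0, 0]
NEG     : [0, 0, 0]
DUP     : [0, 0, 0, 0]
NEG     : [0, 0, 0, 0]
POP     : [0, 0, 0]
SWAP    : [0, 0, 0]
PUSH -7 : [0, 0, 0, -7]
SWAP    : [0, 0, -7, 0]
ADD     : [0, 0, -7]
SUB     : [0, 7]
POP     : [0]
STORE 2 : []
PUSH 5  : [5]
STORE 1 : []
PUSH -8 : [-8]
LOAD 1  : [-8, 5]
DUP     : [-8, 5, 5]

5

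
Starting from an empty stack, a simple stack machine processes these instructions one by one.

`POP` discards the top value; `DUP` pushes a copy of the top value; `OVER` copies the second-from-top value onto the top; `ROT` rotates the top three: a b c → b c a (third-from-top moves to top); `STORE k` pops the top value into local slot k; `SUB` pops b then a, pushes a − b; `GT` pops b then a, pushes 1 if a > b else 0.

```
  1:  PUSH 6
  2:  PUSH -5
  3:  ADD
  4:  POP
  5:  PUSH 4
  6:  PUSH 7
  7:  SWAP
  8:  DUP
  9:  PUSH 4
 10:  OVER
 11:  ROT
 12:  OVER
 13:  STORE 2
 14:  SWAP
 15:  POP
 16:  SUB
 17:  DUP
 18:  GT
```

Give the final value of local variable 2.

PUSH 6  -> 6
PUSH -5 -> 6 -5
ADD     -> 1
POP     -> (empty)
PUSH 4  -> 4
PUSH 7  -> 4 7
SWAP    -> 7 4
DUP     -> 7 4 4
PUSH 4  -> 7 4 4 4
OVER    -> 7 4 4 4 4
ROT     -> 7 4 4 4 4
OVER    -> 7 4 4 4 4 4
STORE 2 -> 7 4 4 4 4
SWAP    -> 7 4 4 4 4
POP     -> 7 4 4 4
SUB     -> 7 4 0
DUP     -> 7 4 0 0
GT      -> 7 4 0

4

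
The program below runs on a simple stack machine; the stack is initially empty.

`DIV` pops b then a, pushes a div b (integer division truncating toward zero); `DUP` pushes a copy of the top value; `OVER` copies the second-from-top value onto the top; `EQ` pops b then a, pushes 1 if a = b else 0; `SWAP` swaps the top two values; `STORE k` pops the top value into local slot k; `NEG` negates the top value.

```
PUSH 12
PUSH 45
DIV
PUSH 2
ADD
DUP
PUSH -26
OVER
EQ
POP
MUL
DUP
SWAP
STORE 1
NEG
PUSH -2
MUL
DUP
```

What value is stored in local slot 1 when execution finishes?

4

PUSH 12  -> 12
PUSH 45  -> 12 45
DIV      -> 0
PUSH 2   -> 0 2
ADD      -> 2
DUP      -> 2 2
PUSH -26 -> 2 2 -26
OVER     -> 2 2 -26 2
EQ       -> 2 2 0
POP      -> 2 2
MUL      -> 4
DUP      -> 4 4
SWAP     -> 4 4
STORE 1  -> 4
NEG      -> -4
PUSH -2  -> -4 -2
MUL      -> 8
DUP      -> 8 8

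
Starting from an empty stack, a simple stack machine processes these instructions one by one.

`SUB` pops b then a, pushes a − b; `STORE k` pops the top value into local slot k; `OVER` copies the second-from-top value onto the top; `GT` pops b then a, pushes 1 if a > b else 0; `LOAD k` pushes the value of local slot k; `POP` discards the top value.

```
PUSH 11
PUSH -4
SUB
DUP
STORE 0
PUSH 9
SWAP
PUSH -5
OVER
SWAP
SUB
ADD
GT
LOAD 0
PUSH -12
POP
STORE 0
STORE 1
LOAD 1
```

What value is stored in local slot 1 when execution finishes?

PUSH 11  -> [11]
PUSH -4  -> [11, -4]
SUB      -> [15]
DUP      -> [15, 15]
STORE 0  -> [15]
PUSH 9   -> [15, 9]
SWAP     -> [9, 15]
PUSH -5  -> [9, 15, -5]
OVER     -> [9, 15, -5, 15]
SWAP     -> [9, 15, 15, -5]
SUB      -> [9, 15, 20]
ADD      -> [9, 35]
GT       -> [0]
LOAD 0   -> [0, 15]
PUSH -12 -> [0, 15, -12]
POP      -> [0, 15]
STORE 0  -> [0]
STORE 1  -> []
LOAD 1   -> [0]

0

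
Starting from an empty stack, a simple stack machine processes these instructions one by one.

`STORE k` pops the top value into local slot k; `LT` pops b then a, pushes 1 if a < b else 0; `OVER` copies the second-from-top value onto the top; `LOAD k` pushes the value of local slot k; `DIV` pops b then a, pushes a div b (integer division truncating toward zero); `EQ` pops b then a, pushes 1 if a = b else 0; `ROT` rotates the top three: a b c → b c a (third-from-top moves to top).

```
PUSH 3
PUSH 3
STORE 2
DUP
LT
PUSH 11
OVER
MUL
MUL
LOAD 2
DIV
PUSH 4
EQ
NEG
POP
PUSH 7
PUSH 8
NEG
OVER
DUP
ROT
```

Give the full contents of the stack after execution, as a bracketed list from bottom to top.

[7, 7, 7, -8]

PUSH 3   [3]
PUSH 3   [3, 3]
STORE 2  [3]
DUP      [3, 3]
LT       [0]
PUSH 11  [0, 11]
OVER     [0, 11, 0]
MUL      [0, 0]
MUL      [0]
LOAD 2   [0, 3]
DIV      [0]
PUSH 4   [0, 4]
EQ       [0]
NEG      [0]
POP      []
PUSH 7   [7]
PUSH 8   [7, 8]
NEG      [7, -8]
OVER     [7, -8, 7]
DUP      [7, -8, 7, 7]
ROT      [7, 7, 7, -8]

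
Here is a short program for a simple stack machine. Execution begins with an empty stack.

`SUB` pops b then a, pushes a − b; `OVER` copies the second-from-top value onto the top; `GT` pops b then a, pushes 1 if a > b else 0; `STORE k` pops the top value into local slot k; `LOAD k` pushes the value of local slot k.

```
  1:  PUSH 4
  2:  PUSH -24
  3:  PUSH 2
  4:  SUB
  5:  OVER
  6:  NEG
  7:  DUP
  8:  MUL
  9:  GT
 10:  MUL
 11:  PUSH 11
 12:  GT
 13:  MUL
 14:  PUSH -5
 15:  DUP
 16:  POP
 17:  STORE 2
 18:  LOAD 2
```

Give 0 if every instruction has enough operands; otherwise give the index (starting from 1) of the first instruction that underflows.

PUSH 4   → 4
PUSH -24 → 4 -24
PUSH 2   → 4 -24 2
SUB      → 4 -26
OVER     → 4 -26 4
NEG      → 4 -26 -4
DUP      → 4 -26 -4 -4
MUL      → 4 -26 16
GT       → 4 0
MUL      → 0
PUSH 11  → 0 11
GT       → 0
MUL  — needs 2 operands, stack has 1 → underflow

13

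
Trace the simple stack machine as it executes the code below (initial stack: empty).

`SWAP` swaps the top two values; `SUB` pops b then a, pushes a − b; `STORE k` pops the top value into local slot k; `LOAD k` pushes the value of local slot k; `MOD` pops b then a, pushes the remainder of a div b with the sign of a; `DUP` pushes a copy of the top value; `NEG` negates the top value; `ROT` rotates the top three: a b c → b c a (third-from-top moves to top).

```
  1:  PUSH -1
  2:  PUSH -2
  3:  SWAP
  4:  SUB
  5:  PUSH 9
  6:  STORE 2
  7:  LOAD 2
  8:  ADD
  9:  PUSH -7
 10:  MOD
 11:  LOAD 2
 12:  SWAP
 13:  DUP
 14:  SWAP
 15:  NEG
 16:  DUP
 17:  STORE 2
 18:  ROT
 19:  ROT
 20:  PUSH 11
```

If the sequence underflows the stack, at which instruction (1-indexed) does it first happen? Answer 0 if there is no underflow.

0

PUSH -1 -> -1
PUSH -2 -> -1 -2
SWAP    -> -2 -1
SUB     -> -1
PUSH 9  -> -1 9
STORE 2 -> -1
LOAD 2  -> -1 9
ADD     -> 8
PUSH -7 -> 8 -7
MOD     -> 1
LOAD 2  -> 1 9
SWAP    -> 9 1
DUP     -> 9 1 1
SWAP    -> 9 1 1
NEG     -> 9 1 -1
DUP     -> 9 1 -1 -1
STORE 2 -> 9 1 -1
ROT     -> 1 -1 9
ROT     -> -1 9 1
PUSH 11 -> -1 9 1 11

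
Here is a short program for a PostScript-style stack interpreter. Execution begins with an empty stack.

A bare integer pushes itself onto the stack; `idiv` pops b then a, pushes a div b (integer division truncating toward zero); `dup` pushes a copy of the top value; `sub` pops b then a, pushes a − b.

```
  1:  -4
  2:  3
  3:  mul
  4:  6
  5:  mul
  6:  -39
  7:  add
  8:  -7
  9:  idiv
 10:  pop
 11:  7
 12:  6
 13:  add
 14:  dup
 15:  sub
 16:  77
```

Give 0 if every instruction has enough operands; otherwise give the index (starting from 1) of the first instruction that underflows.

0

-4   → -4
3    → -4 3
mul  → -12
6    → -12 6
mul  → -72
-39  → -72 -39
add  → -111
-7   → -111 -7
idiv → 15
pop  → (empty)
7    → 7
6    → 7 6
add  → 13
dup  → 13 13
sub  → 0
77   → 0 77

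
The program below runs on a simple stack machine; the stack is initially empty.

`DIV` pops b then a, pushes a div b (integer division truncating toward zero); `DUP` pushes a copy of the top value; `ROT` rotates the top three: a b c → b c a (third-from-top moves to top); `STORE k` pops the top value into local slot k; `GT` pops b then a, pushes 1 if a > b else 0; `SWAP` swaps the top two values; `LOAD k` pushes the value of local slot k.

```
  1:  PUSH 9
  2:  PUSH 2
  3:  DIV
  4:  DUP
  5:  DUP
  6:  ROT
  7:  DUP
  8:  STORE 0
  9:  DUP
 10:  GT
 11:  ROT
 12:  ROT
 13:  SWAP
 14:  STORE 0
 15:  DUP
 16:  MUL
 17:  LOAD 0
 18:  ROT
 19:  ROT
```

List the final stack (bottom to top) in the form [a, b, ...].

[4, 0, 16]

PUSH 9  : [9]
PUSH 2  : [9, 2]
DIV     : [4]
DUP     : [4, 4]
DUP     : [4, 4, 4]
ROT     : [4, 4, 4]
DUP     : [4, 4, 4, 4]
STORE 0 : [4, 4, 4]
DUP     : [4, 4, 4, 4]
GT      : [4, 4, 0]
ROT     : [4, 0, 4]
ROT     : [0, 4, 4]
SWAP    : [0, 4, 4]
STORE 0 : [0, 4]
DUP     : [0, 4, 4]
MUL     : [0, 16]
LOAD 0  : [0, 16, 4]
ROT     : [16, 4, 0]
ROT     : [4, 0, 16]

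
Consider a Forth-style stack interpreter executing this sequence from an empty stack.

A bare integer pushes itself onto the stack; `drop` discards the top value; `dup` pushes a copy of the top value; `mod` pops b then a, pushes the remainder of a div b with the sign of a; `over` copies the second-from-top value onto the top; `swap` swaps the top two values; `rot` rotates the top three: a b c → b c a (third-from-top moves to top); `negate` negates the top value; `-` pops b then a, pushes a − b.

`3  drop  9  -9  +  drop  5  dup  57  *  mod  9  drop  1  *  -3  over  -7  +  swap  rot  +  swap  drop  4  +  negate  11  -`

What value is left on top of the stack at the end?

3      → [3]
drop   → []
9      → [9]
-9     → [9, -9]
+      → [0]
drop   → []
5      → [5]
dup    → [5, 5]
57     → [5, 5, 57]
*      → [5, 285]
mod    → [5]
9      → [5, 9]
drop   → [5]
1      → [5, 1]
*      → [5]
-3     → [5, -3]
over   → [5, -3, 5]
-7     → [5, -3, 5, -7]
+      → [5, -3, -2]
swap   → [5, -2, -3]
rot    → [-2, -3, 5]
+      → [-2, 2]
swap   → [2, -2]
drop   → [2]
4      → [2, 4]
+      → [6]
negate → [-6]
11     → [-6, 11]
-      → [-17]

-17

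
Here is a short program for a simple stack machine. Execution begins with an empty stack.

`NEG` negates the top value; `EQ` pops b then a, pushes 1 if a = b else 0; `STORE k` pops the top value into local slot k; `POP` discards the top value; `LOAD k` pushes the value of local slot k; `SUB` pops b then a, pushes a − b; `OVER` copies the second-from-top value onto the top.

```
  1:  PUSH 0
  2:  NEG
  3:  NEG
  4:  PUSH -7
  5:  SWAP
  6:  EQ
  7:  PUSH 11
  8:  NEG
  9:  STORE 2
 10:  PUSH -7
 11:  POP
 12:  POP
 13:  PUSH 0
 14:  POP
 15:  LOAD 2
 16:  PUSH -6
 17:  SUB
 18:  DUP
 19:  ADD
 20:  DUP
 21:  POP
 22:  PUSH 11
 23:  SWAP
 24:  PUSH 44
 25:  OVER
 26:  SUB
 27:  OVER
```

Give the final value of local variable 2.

PUSH 0  -> 0
NEG     -> 0
NEG     -> 0
PUSH -7 -> 0 -7
SWAP    -> -7 0
EQ      -> 0
PUSH 11 -> 0 11
NEG     -> 0 -11
STORE 2 -> 0
PUSH -7 -> 0 -7
POP     -> 0
POP     -> (empty)
PUSH 0  -> 0
POP     -> (empty)
LOAD 2  -> -11
PUSH -6 -> -11 -6
SUB     -> -5
DUP     -> -5 -5
ADD     -> -10
DUP     -> -10 -10
POP     -> -10
PUSH 11 -> -10 11
SWAP    -> 11 -10
PUSH 44 -> 11 -10 44
OVER    -> 11 -10 44 -10
SUB     -> 11 -10 54
OVER    -> 11 -10 54 -10

-11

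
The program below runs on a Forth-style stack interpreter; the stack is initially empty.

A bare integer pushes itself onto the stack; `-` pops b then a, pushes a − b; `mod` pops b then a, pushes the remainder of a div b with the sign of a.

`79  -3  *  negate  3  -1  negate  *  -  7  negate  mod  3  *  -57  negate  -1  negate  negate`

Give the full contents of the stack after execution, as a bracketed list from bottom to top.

79     -> [79]
-3     -> [79, -3]
*      -> [-237]
negate -> [237]
3      -> [237, 3]
-1     -> [237, 3, -1]
negate -> [237, 3, 1]
*      -> [237, 3]
-      -> [234]
7      -> [234, 7]
negate -> [234, -7]
mod    -> [3]
3      -> [3, 3]
*      -> [9]
-57    -> [9, -57]
negate -> [9, 57]
-1     -> [9, 57, -1]
negate -> [9, 57, 1]
negate -> [9, 57, -1]

[9, 57, -1]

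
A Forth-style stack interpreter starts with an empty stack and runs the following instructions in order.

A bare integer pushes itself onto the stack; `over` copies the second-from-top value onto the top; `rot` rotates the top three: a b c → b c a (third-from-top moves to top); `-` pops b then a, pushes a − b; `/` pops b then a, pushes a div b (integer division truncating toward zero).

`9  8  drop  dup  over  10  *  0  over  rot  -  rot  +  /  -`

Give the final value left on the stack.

9

9    -> 9
8    -> 9 8
drop -> 9
dup  -> 9 9
over -> 9 9 9
10   -> 9 9 9 10
*    -> 9 9 90
0    -> 9 9 90 0
over -> 9 9 90 0 90
rot  -> 9 9 0 90 90
-    -> 9 9 0 0
rot  -> 9 0 0 9
+    -> 9 0 9
/    -> 9 0
-    -> 9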